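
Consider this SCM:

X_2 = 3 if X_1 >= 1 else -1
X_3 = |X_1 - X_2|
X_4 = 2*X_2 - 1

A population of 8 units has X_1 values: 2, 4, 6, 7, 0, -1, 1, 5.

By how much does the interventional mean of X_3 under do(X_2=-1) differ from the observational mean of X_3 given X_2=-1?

3.5

Under do(X_2=-1), X_2's equation is replaced by X_2=-1 for every unit. Per-unit X_3: 3, 5, 7, 8, 1, 0, 2, 6. Mean = 4.
Observing X_2=-1 restricts to units where X_2's equation naturally yields -1: X_1 ∈ {0, -1}. In that subpopulation X_3 = 1, 0, mean 0.5.
Difference = 4 − 0.5 = 3.5.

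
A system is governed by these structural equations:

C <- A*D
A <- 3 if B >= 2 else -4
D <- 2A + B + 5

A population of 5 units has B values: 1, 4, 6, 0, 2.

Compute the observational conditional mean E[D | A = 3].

Observing A=3 restricts to units where A's equation naturally yields 3: B ∈ {4, 6, 2}. In that subpopulation D = 15, 17, 13, mean 15.

15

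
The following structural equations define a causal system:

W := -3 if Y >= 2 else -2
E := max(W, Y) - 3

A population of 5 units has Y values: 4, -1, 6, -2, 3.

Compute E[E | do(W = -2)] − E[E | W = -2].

The intervention sets W=-2 in all 5 units regardless of Y. Recomputing E per unit gives 1, -4, 3, -5, 0; average -1.
E[E|W=-2] averages over only the 2 units with W=-2 (Y = -1, -2): E = -4, -5, mean -4.5.
Difference = -1 − (-4.5) = 3.5.

3.5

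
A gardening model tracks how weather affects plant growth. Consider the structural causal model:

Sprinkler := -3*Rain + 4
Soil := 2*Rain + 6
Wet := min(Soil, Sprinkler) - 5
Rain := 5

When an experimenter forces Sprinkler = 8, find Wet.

Under do(Sprinkler=8), the mechanism Sprinkler := -3*Rain + 4 is discarded; Sprinkler is fixed at 8.
Soil = 2*Rain + 6  [with Rain=5]  = 16
Wet = min(Soil, Sprinkler) - 5  [with Soil=16, Sprinkler=8]  = 3

3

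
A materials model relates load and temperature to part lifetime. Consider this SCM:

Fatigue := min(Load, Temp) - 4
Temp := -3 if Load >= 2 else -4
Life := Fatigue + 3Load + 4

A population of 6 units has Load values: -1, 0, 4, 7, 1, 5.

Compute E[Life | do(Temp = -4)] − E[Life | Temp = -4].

do(Temp=-4) breaks Temp's dependence on Load. With Temp=-4 fixed, Life across the units is -7, -4, 8, 17, -1, 11, mean 4.
E[Life|Temp=-4] averages over only the 3 units with Temp=-4 (Load = -1, 0, 1): Life = -7, -4, -1, mean -4.
Difference = 4 − (-4) = 8.

8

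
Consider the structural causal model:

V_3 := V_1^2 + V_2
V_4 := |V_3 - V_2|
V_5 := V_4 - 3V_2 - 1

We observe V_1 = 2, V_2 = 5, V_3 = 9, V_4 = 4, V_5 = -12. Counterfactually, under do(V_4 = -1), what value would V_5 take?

-17

Intervening sets V_4 = -1 and removes its equation (V_4 := |V_3 - V_2|).
V_5 = V_4 - 3V_2 - 1  [with V_4=-1, V_2=5]  = -17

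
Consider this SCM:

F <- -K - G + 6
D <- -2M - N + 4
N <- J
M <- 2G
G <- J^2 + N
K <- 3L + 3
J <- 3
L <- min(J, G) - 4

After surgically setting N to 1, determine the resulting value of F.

-4

Under do(N=1), the mechanism N <- J is discarded; N is fixed at 1.
G = J^2 + N  [with J=3, N=1]  = 10
L = min(J, G) - 4  [with J=3, G=10]  = -1
K = 3L + 3  [with L=-1]  = 0
F = -K - G + 6  [with K=0, G=10]  = -4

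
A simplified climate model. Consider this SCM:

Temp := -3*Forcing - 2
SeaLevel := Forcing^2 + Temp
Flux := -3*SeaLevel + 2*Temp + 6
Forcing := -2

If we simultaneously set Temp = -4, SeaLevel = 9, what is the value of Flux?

Setting Temp = -4, SeaLevel = 9 by intervention discards those variables' equations.
Flux = -3*SeaLevel + 2*Temp + 6  [with SeaLevel=9, Temp=-4]  = -29

-29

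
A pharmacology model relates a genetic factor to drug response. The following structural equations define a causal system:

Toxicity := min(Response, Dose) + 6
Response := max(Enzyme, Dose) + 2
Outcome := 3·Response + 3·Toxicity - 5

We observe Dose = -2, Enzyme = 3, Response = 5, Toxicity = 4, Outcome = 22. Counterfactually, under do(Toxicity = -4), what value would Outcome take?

-2

Intervening sets Toxicity = -4 and removes its equation (Toxicity := min(Response, Dose) + 6).
Response = max(Enzyme, Dose) + 2  [with Enzyme=3, Dose=-2]  = 5
Outcome = 3·Response + 3·Toxicity - 5  [with Response=5, Toxicity=-4]  = -2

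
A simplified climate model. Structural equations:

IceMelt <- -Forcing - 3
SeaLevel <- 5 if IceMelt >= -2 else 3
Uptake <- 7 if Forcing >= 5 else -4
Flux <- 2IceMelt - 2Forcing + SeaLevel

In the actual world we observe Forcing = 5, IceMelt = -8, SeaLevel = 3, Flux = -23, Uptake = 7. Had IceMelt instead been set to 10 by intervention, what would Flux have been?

Under do(IceMelt=10), the mechanism IceMelt <- -Forcing - 3 is discarded; IceMelt is fixed at 10.
SeaLevel = 5 if IceMelt >= -2 else 3  [with IceMelt=10]  = 5
Flux = 2IceMelt - 2Forcing + SeaLevel  [with IceMelt=10, Forcing=5, SeaLevel=5]  = 15

15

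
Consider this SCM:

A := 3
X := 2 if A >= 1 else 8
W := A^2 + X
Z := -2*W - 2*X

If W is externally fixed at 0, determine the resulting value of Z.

-4

The intervention breaks the incoming arrows to W: W := A^2 + X no longer applies, and W = 0.
X = 2 if A >= 1 else 8  [with A=3]  = 2
Z = -2*W - 2*X  [with W=0, X=2]  = -4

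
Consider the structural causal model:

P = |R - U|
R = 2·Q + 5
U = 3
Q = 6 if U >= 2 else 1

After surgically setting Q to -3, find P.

Under do(Q=-3), the mechanism Q = 6 if U >= 2 else 1 is discarded; Q is fixed at -3.
R = 2·Q + 5  [with Q=-3]  = -1
P = |R - U|  [with R=-1, U=3]  = 4

4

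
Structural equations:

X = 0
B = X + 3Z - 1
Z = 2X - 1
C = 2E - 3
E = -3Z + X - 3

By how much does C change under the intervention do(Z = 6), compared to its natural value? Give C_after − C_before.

-42

do(Z=6) replaces the equation Z = 2X - 1 with the constant Z = 6.
E = -3Z + X - 3  [with Z=6, X=0]  = -21
C = 2E - 3  [with E=-21]  = -45
Without intervention: Z = 2X - 1  [with X=0]  = -1; E = -3Z + X - 3  [with Z=-1, X=0]  = 0; C = 2E - 3  [with E=0]  = -3.
Change = -45 − (-3) = -42.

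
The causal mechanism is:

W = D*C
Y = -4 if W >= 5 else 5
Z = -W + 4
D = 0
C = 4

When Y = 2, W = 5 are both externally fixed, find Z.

Under do(Y = 2, W = 5), each intervened variable's structural equation is replaced by its fixed value.
Z = -W + 4  [with W=5]  = -1

-1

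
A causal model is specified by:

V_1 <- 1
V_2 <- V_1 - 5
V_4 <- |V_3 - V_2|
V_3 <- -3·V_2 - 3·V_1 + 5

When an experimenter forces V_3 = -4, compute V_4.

0

The intervention breaks the incoming arrows to V_3: V_3 <- -3·V_2 - 3·V_1 + 5 no longer applies, and V_3 = -4.
V_2 = V_1 - 5  [with V_1=1]  = -4
V_4 = |V_3 - V_2|  [with V_3=-4, V_2=-4]  = 0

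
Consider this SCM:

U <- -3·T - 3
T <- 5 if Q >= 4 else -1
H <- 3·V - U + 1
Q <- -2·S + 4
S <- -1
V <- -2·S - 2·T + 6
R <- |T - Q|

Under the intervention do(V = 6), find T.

Under do(V=6), the mechanism V <- -2·S - 2·T + 6 is discarded; V is fixed at 6.
Since T is not a descendant of the intervened variable, it is unaffected.
Q = -2·S + 4  [with S=-1]  = 6
T = 5 if Q >= 4 else -1  [with Q=6]  = 5

5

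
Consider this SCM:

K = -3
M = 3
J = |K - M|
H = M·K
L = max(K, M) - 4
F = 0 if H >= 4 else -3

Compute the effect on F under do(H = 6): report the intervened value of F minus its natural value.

Under do(H=6), the mechanism H = M·K is discarded; H is fixed at 6.
F = 0 if H >= 4 else -3  [with H=6]  = 0
Without intervention: H = M·K  [with M=3, K=-3]  = -9; F = 0 if H >= 4 else -3  [with H=-9]  = -3.
Change = 0 − (-3) = 3.

3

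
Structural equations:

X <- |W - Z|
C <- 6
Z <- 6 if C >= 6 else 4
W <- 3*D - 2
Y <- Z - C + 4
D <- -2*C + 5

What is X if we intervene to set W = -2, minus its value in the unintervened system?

-21

do(W=-2) replaces the equation W <- 3*D - 2 with the constant W = -2.
Z = 6 if C >= 6 else 4  [with C=6]  = 6
X = |W - Z|  [with W=-2, Z=6]  = 8
Without intervention: D = -2*C + 5  [with C=6]  = -7; W = 3*D - 2  [with D=-7]  = -23; Z = 6 if C >= 6 else 4  [with C=6]  = 6; X = |W - Z|  [with W=-23, Z=6]  = 29.
Change = 8 − 29 = -21.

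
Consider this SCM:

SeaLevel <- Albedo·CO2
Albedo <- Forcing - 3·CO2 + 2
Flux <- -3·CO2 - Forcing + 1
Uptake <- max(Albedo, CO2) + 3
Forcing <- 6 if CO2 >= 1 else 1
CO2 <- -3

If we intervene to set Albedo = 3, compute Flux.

do(Albedo=3) replaces the equation Albedo <- Forcing - 3·CO2 + 2 with the constant Albedo = 3.
Flux is not downstream of the intervention, so its value is determined by the original equations.
Forcing = 6 if CO2 >= 1 else 1  [with CO2=-3]  = 1
Flux = -3·CO2 - Forcing + 1  [with CO2=-3, Forcing=1]  = 9

9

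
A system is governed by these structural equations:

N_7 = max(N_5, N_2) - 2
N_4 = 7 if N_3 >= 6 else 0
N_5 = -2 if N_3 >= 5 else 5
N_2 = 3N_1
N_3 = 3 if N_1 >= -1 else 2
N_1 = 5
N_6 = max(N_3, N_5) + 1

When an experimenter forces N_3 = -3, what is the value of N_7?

The intervention breaks the incoming arrows to N_3: N_3 = 3 if N_1 >= -1 else 2 no longer applies, and N_3 = -3.
N_2 = 3N_1  [with N_1=5]  = 15
N_5 = -2 if N_3 >= 5 else 5  [with N_3=-3]  = 5
N_7 = max(N_5, N_2) - 2  [with N_5=5, N_2=15]  = 13

13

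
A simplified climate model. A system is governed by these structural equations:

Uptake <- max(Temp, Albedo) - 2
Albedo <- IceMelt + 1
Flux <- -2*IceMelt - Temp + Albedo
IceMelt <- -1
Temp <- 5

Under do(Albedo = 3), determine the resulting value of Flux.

The intervention breaks the incoming arrows to Albedo: Albedo <- IceMelt + 1 no longer applies, and Albedo = 3.
Flux = -2*IceMelt - Temp + Albedo  [with IceMelt=-1, Temp=5, Albedo=3]  = 0

0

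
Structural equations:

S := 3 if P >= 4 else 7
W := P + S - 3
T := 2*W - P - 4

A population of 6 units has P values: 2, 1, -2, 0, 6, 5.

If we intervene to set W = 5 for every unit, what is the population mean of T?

do(W=5) breaks W's dependence on P. With W=5 fixed, T across the units is 4, 5, 8, 6, 0, 1, mean 4.

4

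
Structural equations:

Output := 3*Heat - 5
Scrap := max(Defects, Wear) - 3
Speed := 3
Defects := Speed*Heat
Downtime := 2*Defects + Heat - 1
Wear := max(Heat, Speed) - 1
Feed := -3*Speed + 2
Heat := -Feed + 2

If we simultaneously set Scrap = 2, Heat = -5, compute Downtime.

-36

Setting Scrap = 2, Heat = -5 by intervention discards those variables' equations.
Defects = Speed*Heat  [with Speed=3, Heat=-5]  = -15
Downtime = 2*Defects + Heat - 1  [with Defects=-15, Heat=-5]  = -36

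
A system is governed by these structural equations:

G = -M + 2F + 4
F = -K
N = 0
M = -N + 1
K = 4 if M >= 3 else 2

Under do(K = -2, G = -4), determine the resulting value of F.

The joint intervention fixes K = -2, G = -4, removing each variable's own equation.
F = -K  [with K=-2]  = 2

2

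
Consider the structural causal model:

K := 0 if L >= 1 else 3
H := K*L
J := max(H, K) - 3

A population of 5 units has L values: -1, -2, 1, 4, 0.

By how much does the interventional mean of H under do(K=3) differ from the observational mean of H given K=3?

do(K=3) breaks K's dependence on L. With K=3 fixed, H across the units is -3, -6, 3, 12, 0, mean 1.2.
E[H|K=3] averages over only the 3 units with K=3 (L = -1, -2, 0): H = -3, -6, 0, mean -3.
Difference = 1.2 − (-3) = 4.2.

4.2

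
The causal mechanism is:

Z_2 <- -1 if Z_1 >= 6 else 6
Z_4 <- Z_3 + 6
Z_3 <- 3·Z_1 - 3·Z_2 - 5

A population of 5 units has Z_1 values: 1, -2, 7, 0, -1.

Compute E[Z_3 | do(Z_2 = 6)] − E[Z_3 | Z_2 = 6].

Under do(Z_2=6), Z_2's equation is replaced by Z_2=6 for every unit. Per-unit Z_3: -20, -29, -2, -23, -26. Mean = -20.
Conditioning on Z_2=6 selects the 4 unit(s) with Z_1 ∈ {1, -2, 0, -1}. Their Z_3 values: -20, -29, -23, -26. Mean = -24.5.
Difference = -20 − (-24.5) = 4.5.

4.5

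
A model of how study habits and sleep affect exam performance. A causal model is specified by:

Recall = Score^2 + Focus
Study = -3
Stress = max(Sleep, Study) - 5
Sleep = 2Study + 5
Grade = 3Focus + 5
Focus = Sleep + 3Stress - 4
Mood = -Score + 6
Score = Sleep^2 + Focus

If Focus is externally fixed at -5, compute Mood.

10

Under do(Focus=-5), the mechanism Focus = Sleep + 3Stress - 4 is discarded; Focus is fixed at -5.
Sleep = 2Study + 5  [with Study=-3]  = -1
Score = Sleep^2 + Focus  [with Sleep=-1, Focus=-5]  = -4
Mood = -Score + 6  [with Score=-4]  = 10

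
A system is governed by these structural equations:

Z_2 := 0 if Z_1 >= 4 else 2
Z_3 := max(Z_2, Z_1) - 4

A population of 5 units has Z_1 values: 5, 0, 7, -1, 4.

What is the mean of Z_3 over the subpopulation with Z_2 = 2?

-2

E[Z_3|Z_2=2] averages over only the 2 units with Z_2=2 (Z_1 = 0, -1): Z_3 = -2, -2, mean -2.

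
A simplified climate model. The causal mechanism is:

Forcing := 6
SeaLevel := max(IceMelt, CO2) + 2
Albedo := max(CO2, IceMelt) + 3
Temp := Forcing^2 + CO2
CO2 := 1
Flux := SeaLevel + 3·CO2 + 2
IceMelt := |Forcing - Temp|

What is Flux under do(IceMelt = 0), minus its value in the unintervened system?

-30

The intervention breaks the incoming arrows to IceMelt: IceMelt := |Forcing - Temp| no longer applies, and IceMelt = 0.
SeaLevel = max(IceMelt, CO2) + 2  [with IceMelt=0, CO2=1]  = 3
Flux = SeaLevel + 3·CO2 + 2  [with SeaLevel=3, CO2=1]  = 8
Without intervention: Temp = Forcing^2 + CO2  [with Forcing=6, CO2=1]  = 37; IceMelt = |Forcing - Temp|  [with Forcing=6, Temp=37]  = 31; SeaLevel = max(IceMelt, CO2) + 2  [with IceMelt=31, CO2=1]  = 33; Flux = SeaLevel + 3·CO2 + 2  [with SeaLevel=33, CO2=1]  = 38.
Change = 8 − 38 = -30.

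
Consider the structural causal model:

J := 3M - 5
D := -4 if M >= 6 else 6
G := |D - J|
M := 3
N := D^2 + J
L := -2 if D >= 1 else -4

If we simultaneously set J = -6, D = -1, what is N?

Under do(J = -6, D = -1), each intervened variable's structural equation is replaced by its fixed value.
N = D^2 + J  [with D=-1, J=-6]  = -5

-5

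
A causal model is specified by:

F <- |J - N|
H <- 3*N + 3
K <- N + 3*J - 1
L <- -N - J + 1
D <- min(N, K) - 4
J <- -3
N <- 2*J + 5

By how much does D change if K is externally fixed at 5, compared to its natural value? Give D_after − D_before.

10

The intervention breaks the incoming arrows to K: K <- N + 3*J - 1 no longer applies, and K = 5.
N = 2*J + 5  [with J=-3]  = -1
D = min(N, K) - 4  [with N=-1, K=5]  = -5
Without intervention: N = 2*J + 5  [with J=-3]  = -1; K = N + 3*J - 1  [with N=-1, J=-3]  = -11; D = min(N, K) - 4  [with N=-1, K=-11]  = -15.
Change = -5 − (-15) = 10.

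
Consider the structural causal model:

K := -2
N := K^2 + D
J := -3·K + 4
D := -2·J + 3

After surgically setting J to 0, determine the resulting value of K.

Under do(J=0), the mechanism J := -3·K + 4 is discarded; J is fixed at 0.
K is not downstream of the intervention, so its value is determined by the original equations.

-2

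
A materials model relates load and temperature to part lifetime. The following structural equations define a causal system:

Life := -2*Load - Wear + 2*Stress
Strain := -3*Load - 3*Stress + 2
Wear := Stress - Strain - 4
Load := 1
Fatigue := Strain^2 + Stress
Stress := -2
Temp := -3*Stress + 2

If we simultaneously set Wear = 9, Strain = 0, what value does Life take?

-15

The joint intervention fixes Wear = 9, Strain = 0, removing each variable's own equation.
Life = -2*Load - Wear + 2*Stress  [with Load=1, Wear=9, Stress=-2]  = -15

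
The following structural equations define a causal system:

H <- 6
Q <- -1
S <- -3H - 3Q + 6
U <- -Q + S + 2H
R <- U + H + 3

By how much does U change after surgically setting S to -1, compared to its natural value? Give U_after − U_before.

The intervention breaks the incoming arrows to S: S <- -3H - 3Q + 6 no longer applies, and S = -1.
U = -Q + S + 2H  [with Q=-1, S=-1, H=6]  = 12
Without intervention: S = -3H - 3Q + 6  [with H=6, Q=-1]  = -9; U = -Q + S + 2H  [with Q=-1, S=-9, H=6]  = 4.
Change = 12 − 4 = 8.

8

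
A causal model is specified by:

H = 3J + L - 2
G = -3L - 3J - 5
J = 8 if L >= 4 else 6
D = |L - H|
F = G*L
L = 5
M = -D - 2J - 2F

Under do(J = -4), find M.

Under do(J=-4), the mechanism J = 8 if L >= 4 else 6 is discarded; J is fixed at -4.
G = -3L - 3J - 5  [with L=5, J=-4]  = -8
H = 3J + L - 2  [with J=-4, L=5]  = -9
D = |L - H|  [with L=5, H=-9]  = 14
F = G*L  [with G=-8, L=5]  = -40
M = -D - 2J - 2F  [with D=14, J=-4, F=-40]  = 74

74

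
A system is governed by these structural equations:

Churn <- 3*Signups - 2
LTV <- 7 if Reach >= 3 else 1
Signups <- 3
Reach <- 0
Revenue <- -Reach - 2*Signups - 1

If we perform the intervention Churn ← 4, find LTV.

1

do(Churn=4) replaces the equation Churn <- 3*Signups - 2 with the constant Churn = 4.
LTV is not downstream of the intervention, so its value is determined by the original equations.
LTV = 7 if Reach >= 3 else 1  [with Reach=0]  = 1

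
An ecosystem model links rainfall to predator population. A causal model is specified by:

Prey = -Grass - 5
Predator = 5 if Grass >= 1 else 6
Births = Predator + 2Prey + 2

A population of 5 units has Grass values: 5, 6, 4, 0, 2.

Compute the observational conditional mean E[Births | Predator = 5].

-11.5

Observing Predator=5 restricts to units where Predator's equation naturally yields 5: Grass ∈ {5, 6, 4, 2}. In that subpopulation Births = -13, -15, -11, -7, mean -11.5.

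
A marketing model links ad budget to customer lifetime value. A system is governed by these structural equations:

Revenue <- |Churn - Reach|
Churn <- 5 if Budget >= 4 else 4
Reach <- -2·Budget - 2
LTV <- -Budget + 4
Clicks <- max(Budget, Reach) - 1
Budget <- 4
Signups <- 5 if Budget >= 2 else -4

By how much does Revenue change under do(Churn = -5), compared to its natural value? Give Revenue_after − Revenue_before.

The intervention breaks the incoming arrows to Churn: Churn <- 5 if Budget >= 4 else 4 no longer applies, and Churn = -5.
Reach = -2·Budget - 2  [with Budget=4]  = -10
Revenue = |Churn - Reach|  [with Churn=-5, Reach=-10]  = 5
Without intervention: Reach = -2·Budget - 2  [with Budget=4]  = -10; Churn = 5 if Budget >= 4 else 4  [with Budget=4]  = 5; Revenue = |Churn - Reach|  [with Churn=5, Reach=-10]  = 15.
Change = 5 − 15 = -10.

-10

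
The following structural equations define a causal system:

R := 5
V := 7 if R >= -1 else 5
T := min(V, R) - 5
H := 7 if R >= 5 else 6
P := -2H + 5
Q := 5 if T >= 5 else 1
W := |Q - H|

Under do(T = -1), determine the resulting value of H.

7

The intervention breaks the incoming arrows to T: T := min(V, R) - 5 no longer applies, and T = -1.
H is not downstream of the intervention, so its value is determined by the original equations.
H = 7 if R >= 5 else 6  [with R=5]  = 7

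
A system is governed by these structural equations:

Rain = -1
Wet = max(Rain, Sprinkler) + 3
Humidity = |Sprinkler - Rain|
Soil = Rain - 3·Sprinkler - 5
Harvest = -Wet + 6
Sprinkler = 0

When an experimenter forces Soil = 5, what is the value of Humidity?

1

do(Soil=5) replaces the equation Soil = Rain - 3·Sprinkler - 5 with the constant Soil = 5.
Humidity is not downstream of the intervention, so its value is determined by the original equations.
Humidity = |Sprinkler - Rain|  [with Sprinkler=0, Rain=-1]  = 1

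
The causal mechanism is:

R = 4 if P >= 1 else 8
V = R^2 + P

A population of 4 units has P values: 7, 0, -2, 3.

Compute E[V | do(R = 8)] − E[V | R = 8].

3

Every unit gets R=8 under the intervention. V values become 71, 64, 62, 67; E[V|do(R=8)] = 66.
Observing R=8 restricts to units where R's equation naturally yields 8: P ∈ {0, -2}. In that subpopulation V = 64, 62, mean 63.
Difference = 66 − 63 = 3.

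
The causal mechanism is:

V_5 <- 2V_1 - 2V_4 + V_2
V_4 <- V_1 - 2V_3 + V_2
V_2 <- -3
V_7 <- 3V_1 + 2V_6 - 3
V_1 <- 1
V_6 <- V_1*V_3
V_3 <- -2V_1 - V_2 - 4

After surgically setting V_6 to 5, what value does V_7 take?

Intervening sets V_6 = 5 and removes its equation (V_6 <- V_1*V_3).
V_7 = 3V_1 + 2V_6 - 3  [with V_1=1, V_6=5]  = 10

10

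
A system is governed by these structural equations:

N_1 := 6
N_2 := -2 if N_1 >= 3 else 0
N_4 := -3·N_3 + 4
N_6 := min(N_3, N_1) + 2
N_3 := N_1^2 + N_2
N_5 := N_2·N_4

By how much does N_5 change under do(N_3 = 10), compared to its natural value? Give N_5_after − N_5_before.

-144

do(N_3=10) replaces the equation N_3 := N_1^2 + N_2 with the constant N_3 = 10.
N_2 = -2 if N_1 >= 3 else 0  [with N_1=6]  = -2
N_4 = -3·N_3 + 4  [with N_3=10]  = -26
N_5 = N_2·N_4  [with N_2=-2, N_4=-26]  = 52
Without intervention: N_2 = -2 if N_1 >= 3 else 0  [with N_1=6]  = -2; N_3 = N_1^2 + N_2  [with N_1=6, N_2=-2]  = 34; N_4 = -3·N_3 + 4  [with N_3=34]  = -98; N_5 = N_2·N_4  [with N_2=-2, N_4=-98]  = 196.
Change = 52 − 196 = -144.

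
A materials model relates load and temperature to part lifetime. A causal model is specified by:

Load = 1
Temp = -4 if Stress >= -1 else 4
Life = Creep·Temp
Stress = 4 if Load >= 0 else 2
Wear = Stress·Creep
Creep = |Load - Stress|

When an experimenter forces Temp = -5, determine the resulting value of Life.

-15

The intervention breaks the incoming arrows to Temp: Temp = -4 if Stress >= -1 else 4 no longer applies, and Temp = -5.
Stress = 4 if Load >= 0 else 2  [with Load=1]  = 4
Creep = |Load - Stress|  [with Load=1, Stress=4]  = 3
Life = Creep·Temp  [with Creep=3, Temp=-5]  = -15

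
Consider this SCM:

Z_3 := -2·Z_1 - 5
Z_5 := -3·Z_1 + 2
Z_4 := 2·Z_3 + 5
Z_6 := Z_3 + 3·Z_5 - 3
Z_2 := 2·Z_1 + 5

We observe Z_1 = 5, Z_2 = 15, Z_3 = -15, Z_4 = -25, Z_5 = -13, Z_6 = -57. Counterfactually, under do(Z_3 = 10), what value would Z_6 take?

The intervention breaks the incoming arrows to Z_3: Z_3 := -2·Z_1 - 5 no longer applies, and Z_3 = 10.
Z_5 = -3·Z_1 + 2  [with Z_1=5]  = -13
Z_6 = Z_3 + 3·Z_5 - 3  [with Z_3=10, Z_5=-13]  = -32

-32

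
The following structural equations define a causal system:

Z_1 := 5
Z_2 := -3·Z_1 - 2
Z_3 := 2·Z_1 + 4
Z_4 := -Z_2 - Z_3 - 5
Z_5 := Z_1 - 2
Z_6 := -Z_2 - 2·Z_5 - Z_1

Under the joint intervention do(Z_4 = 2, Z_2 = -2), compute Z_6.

The joint intervention fixes Z_4 = 2, Z_2 = -2, removing each variable's own equation.
Z_5 = Z_1 - 2  [with Z_1=5]  = 3
Z_6 = -Z_2 - 2·Z_5 - Z_1  [with Z_2=-2, Z_5=3, Z_1=5]  = -9

-9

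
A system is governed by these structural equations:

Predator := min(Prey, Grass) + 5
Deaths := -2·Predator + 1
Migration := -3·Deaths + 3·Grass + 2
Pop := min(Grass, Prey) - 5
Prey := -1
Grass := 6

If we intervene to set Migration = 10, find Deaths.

-7

The intervention breaks the incoming arrows to Migration: Migration := -3·Deaths + 3·Grass + 2 no longer applies, and Migration = 10.
Since Deaths is not a descendant of the intervened variable, it is unaffected.
Predator = min(Prey, Grass) + 5  [with Prey=-1, Grass=6]  = 4
Deaths = -2·Predator + 1  [with Predator=4]  = -7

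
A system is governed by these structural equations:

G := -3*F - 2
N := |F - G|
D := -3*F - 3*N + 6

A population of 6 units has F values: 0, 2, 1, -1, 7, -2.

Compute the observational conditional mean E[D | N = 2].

E[D|N=2] averages over only the 2 units with N=2 (F = 0, -1): D = 0, 3, mean 1.5.

1.5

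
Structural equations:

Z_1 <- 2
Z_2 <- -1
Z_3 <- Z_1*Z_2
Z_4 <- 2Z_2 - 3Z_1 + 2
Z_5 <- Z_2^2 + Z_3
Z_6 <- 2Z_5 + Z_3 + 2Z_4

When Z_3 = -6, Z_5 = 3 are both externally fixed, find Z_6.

Setting Z_3 = -6, Z_5 = 3 by intervention discards those variables' equations.
Z_4 = 2Z_2 - 3Z_1 + 2  [with Z_2=-1, Z_1=2]  = -6
Z_6 = 2Z_5 + Z_3 + 2Z_4  [with Z_5=3, Z_3=-6, Z_4=-6]  = -12

-12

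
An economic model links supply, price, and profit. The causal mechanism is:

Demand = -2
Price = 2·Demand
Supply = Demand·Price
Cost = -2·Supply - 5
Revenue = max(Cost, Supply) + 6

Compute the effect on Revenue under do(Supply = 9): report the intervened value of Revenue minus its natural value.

do(Supply=9) replaces the equation Supply = Demand·Price with the constant Supply = 9.
Cost = -2·Supply - 5  [with Supply=9]  = -23
Revenue = max(Cost, Supply) + 6  [with Cost=-23, Supply=9]  = 15
Without intervention: Price = 2·Demand  [with Demand=-2]  = -4; Supply = Demand·Price  [with Demand=-2, Price=-4]  = 8; Cost = -2·Supply - 5  [with Supply=8]  = -21; Revenue = max(Cost, Supply) + 6  [with Cost=-21, Supply=8]  = 14.
Change = 15 − 14 = 1.

1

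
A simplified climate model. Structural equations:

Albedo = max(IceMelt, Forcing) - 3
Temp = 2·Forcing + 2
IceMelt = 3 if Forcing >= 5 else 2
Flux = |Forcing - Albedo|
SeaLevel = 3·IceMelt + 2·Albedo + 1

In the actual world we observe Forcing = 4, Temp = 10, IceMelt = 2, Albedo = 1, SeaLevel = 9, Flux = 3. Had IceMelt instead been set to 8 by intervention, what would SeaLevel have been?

35

do(IceMelt=8) replaces the equation IceMelt = 3 if Forcing >= 5 else 2 with the constant IceMelt = 8.
Albedo = max(IceMelt, Forcing) - 3  [with IceMelt=8, Forcing=4]  = 5
SeaLevel = 3·IceMelt + 2·Albedo + 1  [with IceMelt=8, Albedo=5]  = 35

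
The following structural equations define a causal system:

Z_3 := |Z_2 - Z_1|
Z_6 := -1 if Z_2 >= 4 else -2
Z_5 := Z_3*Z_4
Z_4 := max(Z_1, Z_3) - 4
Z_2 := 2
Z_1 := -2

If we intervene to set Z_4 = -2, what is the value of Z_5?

-8

Intervening sets Z_4 = -2 and removes its equation (Z_4 := max(Z_1, Z_3) - 4).
Z_3 = |Z_2 - Z_1|  [with Z_2=2, Z_1=-2]  = 4
Z_5 = Z_3*Z_4  [with Z_3=4, Z_4=-2]  = -8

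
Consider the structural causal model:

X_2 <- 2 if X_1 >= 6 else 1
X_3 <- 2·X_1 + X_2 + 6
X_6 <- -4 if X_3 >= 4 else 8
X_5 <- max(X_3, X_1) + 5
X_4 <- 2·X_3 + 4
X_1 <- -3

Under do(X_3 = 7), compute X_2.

Under do(X_3=7), the mechanism X_3 <- 2·X_1 + X_2 + 6 is discarded; X_3 is fixed at 7.
Since X_2 is not a descendant of the intervened variable, it is unaffected.
X_2 = 2 if X_1 >= 6 else 1  [with X_1=-3]  = 1

1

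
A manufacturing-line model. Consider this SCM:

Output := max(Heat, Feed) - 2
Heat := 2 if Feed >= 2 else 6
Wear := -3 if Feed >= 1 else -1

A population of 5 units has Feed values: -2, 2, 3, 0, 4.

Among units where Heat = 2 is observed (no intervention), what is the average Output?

1

Conditioning on Heat=2 selects the 3 unit(s) with Feed ∈ {2, 3, 4}. Their Output values: 0, 1, 2. Mean = 1.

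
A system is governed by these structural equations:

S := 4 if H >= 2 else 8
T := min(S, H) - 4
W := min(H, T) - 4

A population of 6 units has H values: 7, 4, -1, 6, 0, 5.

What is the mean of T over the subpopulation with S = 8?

Observing S=8 restricts to units where S's equation naturally yields 8: H ∈ {-1, 0}. In that subpopulation T = -5, -4, mean -4.5.

-4.5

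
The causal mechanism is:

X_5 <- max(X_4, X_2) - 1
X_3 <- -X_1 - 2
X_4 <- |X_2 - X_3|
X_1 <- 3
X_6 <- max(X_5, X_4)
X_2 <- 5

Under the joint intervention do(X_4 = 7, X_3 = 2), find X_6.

The joint intervention fixes X_4 = 7, X_3 = 2, removing each variable's own equation.
X_5 = max(X_4, X_2) - 1  [with X_4=7, X_2=5]  = 6
X_6 = max(X_5, X_4)  [with X_5=6, X_4=7]  = 7

7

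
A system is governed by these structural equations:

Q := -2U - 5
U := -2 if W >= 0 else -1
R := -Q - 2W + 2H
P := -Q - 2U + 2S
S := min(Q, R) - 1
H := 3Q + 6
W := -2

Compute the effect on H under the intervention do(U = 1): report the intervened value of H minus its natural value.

-12

Under do(U=1), the mechanism U := -2 if W >= 0 else -1 is discarded; U is fixed at 1.
Q = -2U - 5  [with U=1]  = -7
H = 3Q + 6  [with Q=-7]  = -15
Without intervention: U = -2 if W >= 0 else -1  [with W=-2]  = -1; Q = -2U - 5  [with U=-1]  = -3; H = 3Q + 6  [with Q=-3]  = -3.
Change = -15 − (-3) = -12.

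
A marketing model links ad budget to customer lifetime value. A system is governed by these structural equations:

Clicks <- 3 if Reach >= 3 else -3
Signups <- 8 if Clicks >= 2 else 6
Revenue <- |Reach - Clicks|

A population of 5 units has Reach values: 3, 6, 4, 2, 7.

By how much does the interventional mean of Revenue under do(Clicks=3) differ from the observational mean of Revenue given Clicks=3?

The intervention sets Clicks=3 in all 5 units regardless of Reach. Recomputing Revenue per unit gives 0, 3, 1, 1, 4; average 1.8.
E[Revenue|Clicks=3] averages over only the 4 units with Clicks=3 (Reach = 3, 6, 4, 7): Revenue = 0, 3, 1, 4, mean 2.
Difference = 1.8 − 2 = -0.2.

-0.2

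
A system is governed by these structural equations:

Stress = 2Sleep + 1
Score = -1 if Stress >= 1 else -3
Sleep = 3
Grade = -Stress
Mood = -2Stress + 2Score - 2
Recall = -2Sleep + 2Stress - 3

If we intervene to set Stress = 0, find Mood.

Under do(Stress=0), the mechanism Stress = 2Sleep + 1 is discarded; Stress is fixed at 0.
Score = -1 if Stress >= 1 else -3  [with Stress=0]  = -3
Mood = -2Stress + 2Score - 2  [with Stress=0, Score=-3]  = -8

-8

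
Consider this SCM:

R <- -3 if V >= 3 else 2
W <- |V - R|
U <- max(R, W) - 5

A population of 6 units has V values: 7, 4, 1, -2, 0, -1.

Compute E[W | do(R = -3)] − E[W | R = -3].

-4

Every unit gets R=-3 under the intervention. W values become 10, 7, 4, 1, 3, 2; E[W|do(R=-3)] = 4.5.
Conditioning on R=-3 selects the 2 unit(s) with V ∈ {7, 4}. Their W values: 10, 7. Mean = 8.5.
Difference = 4.5 − 8.5 = -4.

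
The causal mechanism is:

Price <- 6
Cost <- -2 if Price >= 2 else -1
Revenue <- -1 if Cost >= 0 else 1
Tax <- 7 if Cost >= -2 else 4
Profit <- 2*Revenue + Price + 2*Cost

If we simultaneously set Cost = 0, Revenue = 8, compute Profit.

22

Under do(Cost = 0, Revenue = 8), each intervened variable's structural equation is replaced by its fixed value.
Profit = 2*Revenue + Price + 2*Cost  [with Revenue=8, Price=6, Cost=0]  = 22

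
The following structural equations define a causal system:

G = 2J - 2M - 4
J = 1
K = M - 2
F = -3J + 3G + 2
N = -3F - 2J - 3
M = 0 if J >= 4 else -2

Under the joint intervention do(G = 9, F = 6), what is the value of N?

Setting G = 9, F = 6 by intervention discards those variables' equations.
N = -3F - 2J - 3  [with F=6, J=1]  = -23

-23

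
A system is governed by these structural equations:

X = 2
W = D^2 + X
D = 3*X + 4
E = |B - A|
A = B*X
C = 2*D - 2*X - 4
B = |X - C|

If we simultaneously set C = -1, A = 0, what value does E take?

Under do(C = -1, A = 0), each intervened variable's structural equation is replaced by its fixed value.
B = |X - C|  [with X=2, C=-1]  = 3
E = |B - A|  [with B=3, A=0]  = 3

3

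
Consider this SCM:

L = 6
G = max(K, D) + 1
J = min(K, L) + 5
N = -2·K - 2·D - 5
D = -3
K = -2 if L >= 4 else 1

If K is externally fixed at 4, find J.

9

The intervention breaks the incoming arrows to K: K = -2 if L >= 4 else 1 no longer applies, and K = 4.
J = min(K, L) + 5  [with K=4, L=6]  = 9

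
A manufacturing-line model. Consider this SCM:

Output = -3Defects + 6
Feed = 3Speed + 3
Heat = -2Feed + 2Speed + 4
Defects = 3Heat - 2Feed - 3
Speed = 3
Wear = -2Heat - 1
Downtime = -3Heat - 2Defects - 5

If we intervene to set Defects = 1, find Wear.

The intervention breaks the incoming arrows to Defects: Defects = 3Heat - 2Feed - 3 no longer applies, and Defects = 1.
Since Wear is not a descendant of the intervened variable, it is unaffected.
Feed = 3Speed + 3  [with Speed=3]  = 12
Heat = -2Feed + 2Speed + 4  [with Feed=12, Speed=3]  = -14
Wear = -2Heat - 1  [with Heat=-14]  = 27

27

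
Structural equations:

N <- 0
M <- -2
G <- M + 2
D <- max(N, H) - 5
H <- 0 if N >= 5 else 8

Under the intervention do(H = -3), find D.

-5

do(H=-3) replaces the equation H <- 0 if N >= 5 else 8 with the constant H = -3.
D = max(N, H) - 5  [with N=0, H=-3]  = -5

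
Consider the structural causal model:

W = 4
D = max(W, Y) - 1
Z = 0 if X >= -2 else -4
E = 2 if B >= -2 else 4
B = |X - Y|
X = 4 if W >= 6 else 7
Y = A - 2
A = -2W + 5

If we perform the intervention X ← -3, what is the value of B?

2

Under do(X=-3), the mechanism X = 4 if W >= 6 else 7 is discarded; X is fixed at -3.
A = -2W + 5  [with W=4]  = -3
Y = A - 2  [with A=-3]  = -5
B = |X - Y|  [with X=-3, Y=-5]  = 2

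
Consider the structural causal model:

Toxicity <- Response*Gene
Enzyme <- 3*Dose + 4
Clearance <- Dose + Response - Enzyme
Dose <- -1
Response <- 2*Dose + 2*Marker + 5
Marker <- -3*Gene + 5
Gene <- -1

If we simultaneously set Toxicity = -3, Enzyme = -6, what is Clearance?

24

Under do(Toxicity = -3, Enzyme = -6), each intervened variable's structural equation is replaced by its fixed value.
Marker = -3*Gene + 5  [with Gene=-1]  = 8
Response = 2*Dose + 2*Marker + 5  [with Dose=-1, Marker=8]  = 19
Clearance = Dose + Response - Enzyme  [with Dose=-1, Response=19, Enzyme=-6]  = 24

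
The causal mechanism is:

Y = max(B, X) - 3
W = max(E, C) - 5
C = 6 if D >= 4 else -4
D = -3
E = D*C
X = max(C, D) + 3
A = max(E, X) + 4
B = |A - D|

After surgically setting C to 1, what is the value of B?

Under do(C=1), the mechanism C = 6 if D >= 4 else -4 is discarded; C is fixed at 1.
E = D*C  [with D=-3, C=1]  = -3
X = max(C, D) + 3  [with C=1, D=-3]  = 4
A = max(E, X) + 4  [with E=-3, X=4]  = 8
B = |A - D|  [with A=8, D=-3]  = 11

11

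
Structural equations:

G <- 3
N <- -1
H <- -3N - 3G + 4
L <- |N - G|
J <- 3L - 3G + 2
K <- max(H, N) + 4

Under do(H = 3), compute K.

The intervention breaks the incoming arrows to H: H <- -3N - 3G + 4 no longer applies, and H = 3.
K = max(H, N) + 4  [with H=3, N=-1]  = 7

7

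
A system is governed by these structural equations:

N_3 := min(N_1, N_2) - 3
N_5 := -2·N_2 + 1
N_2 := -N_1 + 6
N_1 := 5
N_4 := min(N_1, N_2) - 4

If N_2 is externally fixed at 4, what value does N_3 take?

1

The intervention breaks the incoming arrows to N_2: N_2 := -N_1 + 6 no longer applies, and N_2 = 4.
N_3 = min(N_1, N_2) - 3  [with N_1=5, N_2=4]  = 1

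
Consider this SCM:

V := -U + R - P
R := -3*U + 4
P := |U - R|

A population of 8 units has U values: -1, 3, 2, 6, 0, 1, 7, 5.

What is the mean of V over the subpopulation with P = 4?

-4

E[V|P=4] averages over only the 2 units with P=4 (U = 2, 0): V = -8, 0, mean -4.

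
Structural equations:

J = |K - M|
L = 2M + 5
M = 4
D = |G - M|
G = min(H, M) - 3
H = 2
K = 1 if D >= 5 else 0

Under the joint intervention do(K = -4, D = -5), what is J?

Setting K = -4, D = -5 by intervention discards those variables' equations.
J = |K - M|  [with K=-4, M=4]  = 8

8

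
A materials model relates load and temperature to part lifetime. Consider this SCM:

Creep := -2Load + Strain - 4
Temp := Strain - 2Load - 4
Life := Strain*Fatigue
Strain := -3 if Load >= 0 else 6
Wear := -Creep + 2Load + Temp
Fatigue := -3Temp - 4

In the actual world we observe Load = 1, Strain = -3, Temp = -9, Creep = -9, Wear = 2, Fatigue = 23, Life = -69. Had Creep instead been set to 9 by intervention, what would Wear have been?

-16

Intervening sets Creep = 9 and removes its equation (Creep := -2Load + Strain - 4).
Strain = -3 if Load >= 0 else 6  [with Load=1]  = -3
Temp = Strain - 2Load - 4  [with Strain=-3, Load=1]  = -9
Wear = -Creep + 2Load + Temp  [with Creep=9, Load=1, Temp=-9]  = -16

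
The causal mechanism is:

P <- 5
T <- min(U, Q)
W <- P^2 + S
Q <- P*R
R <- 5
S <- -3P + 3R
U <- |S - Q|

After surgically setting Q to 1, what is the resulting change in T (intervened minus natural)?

The intervention breaks the incoming arrows to Q: Q <- P*R no longer applies, and Q = 1.
S = -3P + 3R  [with P=5, R=5]  = 0
U = |S - Q|  [with S=0, Q=1]  = 1
T = min(U, Q)  [with U=1, Q=1]  = 1
Without intervention: Q = P*R  [with P=5, R=5]  = 25; S = -3P + 3R  [with P=5, R=5]  = 0; U = |S - Q|  [with S=0, Q=25]  = 25; T = min(U, Q)  [with U=25, Q=25]  = 25.
Change = 1 − 25 = -24.

-24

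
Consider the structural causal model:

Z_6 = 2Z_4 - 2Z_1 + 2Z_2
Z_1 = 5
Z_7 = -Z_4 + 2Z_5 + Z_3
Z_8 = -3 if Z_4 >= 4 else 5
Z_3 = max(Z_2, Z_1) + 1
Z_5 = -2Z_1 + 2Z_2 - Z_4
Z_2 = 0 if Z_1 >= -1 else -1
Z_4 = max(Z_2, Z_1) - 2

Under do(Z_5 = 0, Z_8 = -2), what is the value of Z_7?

Setting Z_5 = 0, Z_8 = -2 by intervention discards those variables' equations.
Z_2 = 0 if Z_1 >= -1 else -1  [with Z_1=5]  = 0
Z_3 = max(Z_2, Z_1) + 1  [with Z_2=0, Z_1=5]  = 6
Z_4 = max(Z_2, Z_1) - 2  [with Z_2=0, Z_1=5]  = 3
Z_7 = -Z_4 + 2Z_5 + Z_3  [with Z_4=3, Z_5=0, Z_3=6]  = 3

3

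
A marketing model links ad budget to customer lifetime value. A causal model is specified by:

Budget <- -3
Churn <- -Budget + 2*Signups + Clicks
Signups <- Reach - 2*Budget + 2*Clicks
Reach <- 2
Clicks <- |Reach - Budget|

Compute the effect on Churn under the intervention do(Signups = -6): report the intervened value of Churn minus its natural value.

Intervening sets Signups = -6 and removes its equation (Signups <- Reach - 2*Budget + 2*Clicks).
Clicks = |Reach - Budget|  [with Reach=2, Budget=-3]  = 5
Churn = -Budget + 2*Signups + Clicks  [with Budget=-3, Signups=-6, Clicks=5]  = -4
Without intervention: Clicks = |Reach - Budget|  [with Reach=2, Budget=-3]  = 5; Signups = Reach - 2*Budget + 2*Clicks  [with Reach=2, Budget=-3, Clicks=5]  = 18; Churn = -Budget + 2*Signups + Clicks  [with Budget=-3, Signups=18, Clicks=5]  = 44.
Change = -4 − 44 = -48.

-48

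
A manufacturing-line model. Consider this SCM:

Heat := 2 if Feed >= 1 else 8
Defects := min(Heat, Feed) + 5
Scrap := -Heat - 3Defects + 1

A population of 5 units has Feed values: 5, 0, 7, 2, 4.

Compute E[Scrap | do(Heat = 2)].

-20.8

The intervention sets Heat=2 in all 5 units regardless of Feed. Recomputing Scrap per unit gives -22, -16, -22, -22, -22; average -20.8.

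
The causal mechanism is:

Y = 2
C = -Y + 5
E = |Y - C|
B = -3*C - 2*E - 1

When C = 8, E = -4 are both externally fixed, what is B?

Setting C = 8, E = -4 by intervention discards those variables' equations.
B = -3*C - 2*E - 1  [with C=8, E=-4]  = -17

-17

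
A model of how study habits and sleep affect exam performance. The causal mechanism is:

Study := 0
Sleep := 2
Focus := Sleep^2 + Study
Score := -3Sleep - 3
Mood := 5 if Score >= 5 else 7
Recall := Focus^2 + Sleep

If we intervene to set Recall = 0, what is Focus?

do(Recall=0) replaces the equation Recall := Focus^2 + Sleep with the constant Recall = 0.
Focus is not downstream of the intervention, so its value is determined by the original equations.
Focus = Sleep^2 + Study  [with Sleep=2, Study=0]  = 4

4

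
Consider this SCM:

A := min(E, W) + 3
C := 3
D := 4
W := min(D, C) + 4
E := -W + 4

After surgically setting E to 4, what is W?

Under do(E=4), the mechanism E := -W + 4 is discarded; E is fixed at 4.
Since W is not a descendant of the intervened variable, it is unaffected.
W = min(D, C) + 4  [with D=4, C=3]  = 7

7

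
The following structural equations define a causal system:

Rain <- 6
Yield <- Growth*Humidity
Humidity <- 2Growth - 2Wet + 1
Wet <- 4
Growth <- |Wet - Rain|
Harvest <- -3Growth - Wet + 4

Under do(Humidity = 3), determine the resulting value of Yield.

6

Intervening sets Humidity = 3 and removes its equation (Humidity <- 2Growth - 2Wet + 1).
Growth = |Wet - Rain|  [with Wet=4, Rain=6]  = 2
Yield = Growth*Humidity  [with Growth=2, Humidity=3]  = 6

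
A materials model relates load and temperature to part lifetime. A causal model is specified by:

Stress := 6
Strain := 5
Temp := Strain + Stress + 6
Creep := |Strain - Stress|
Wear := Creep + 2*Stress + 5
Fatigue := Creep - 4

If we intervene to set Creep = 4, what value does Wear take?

Intervening sets Creep = 4 and removes its equation (Creep := |Strain - Stress|).
Wear = Creep + 2*Stress + 5  [with Creep=4, Stress=6]  = 21

21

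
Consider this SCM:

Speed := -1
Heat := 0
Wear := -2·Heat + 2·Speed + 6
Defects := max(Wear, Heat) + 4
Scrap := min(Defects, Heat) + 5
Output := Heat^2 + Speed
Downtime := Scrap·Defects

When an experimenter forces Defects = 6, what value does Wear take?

Under do(Defects=6), the mechanism Defects := max(Wear, Heat) + 4 is discarded; Defects is fixed at 6.
Since Wear is not a descendant of the intervened variable, it is unaffected.
Wear = -2·Heat + 2·Speed + 6  [with Heat=0, Speed=-1]  = 4

4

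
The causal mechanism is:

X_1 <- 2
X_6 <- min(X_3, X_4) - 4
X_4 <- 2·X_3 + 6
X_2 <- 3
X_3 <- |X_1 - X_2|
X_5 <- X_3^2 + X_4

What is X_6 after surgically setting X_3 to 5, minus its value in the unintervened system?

4

The intervention breaks the incoming arrows to X_3: X_3 <- |X_1 - X_2| no longer applies, and X_3 = 5.
X_4 = 2·X_3 + 6  [with X_3=5]  = 16
X_6 = min(X_3, X_4) - 4  [with X_3=5, X_4=16]  = 1
Without intervention: X_3 = |X_1 - X_2|  [with X_1=2, X_2=3]  = 1; X_4 = 2·X_3 + 6  [with X_3=1]  = 8; X_6 = min(X_3, X_4) - 4  [with X_3=1, X_4=8]  = -3.
Change = 1 − (-3) = 4.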